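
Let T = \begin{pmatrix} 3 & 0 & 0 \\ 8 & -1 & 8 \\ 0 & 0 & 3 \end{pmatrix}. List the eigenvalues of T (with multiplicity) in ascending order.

Characteristic polynomial: p(λ) = λ^3 - 5λ^2 + 3λ + 9 = (λ - 3)^2(λ + 1).
Roots (with multiplicity): -1, 3, 3.

-1, 3, 3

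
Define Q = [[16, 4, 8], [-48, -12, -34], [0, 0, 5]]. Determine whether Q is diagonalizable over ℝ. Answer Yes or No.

Yes

Characteristic polynomial: p(r) = r^3 - 9r^2 + 20r = r(r - 5)(r - 4).
All 3 eigenvalues are distinct, so Q is diagonalizable.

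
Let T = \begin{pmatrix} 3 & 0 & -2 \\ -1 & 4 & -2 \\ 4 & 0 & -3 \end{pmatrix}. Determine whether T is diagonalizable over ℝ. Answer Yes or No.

Yes

Characteristic polynomial: p(μ) = μ^3 - 4μ^2 - μ + 4 = (μ - 4)(μ - 1)(μ + 1).
All 3 eigenvalues are distinct, so T is diagonalizable.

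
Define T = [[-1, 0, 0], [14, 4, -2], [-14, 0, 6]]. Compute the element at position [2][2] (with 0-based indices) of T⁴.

1296

Characteristic polynomial: s^3 - 9s^2 + 14s + 24 = (s - 6)(s - 4)(s + 1), so the eigenvalues are -1, 4, 6.
s=4: eigenvector (0, 1, 0).
s=-1: eigenvector (1, -2, 2).
s=6: eigenvector (0, -1, 1).
P = [[0, 1, 0], [1, -2, -1], [0, 2, 1]], D = diag(4, -1, 6), P⁻¹ = [[0, 1, 1], [1, 0, 0], [-2, 0, 1]].
T⁴ = P·diag(256, 1, 1296)·P⁻¹ = [[1, 0, 0], [2590, 256, -1040], [-2590, 0, 1296]].
The requested entry is 1296.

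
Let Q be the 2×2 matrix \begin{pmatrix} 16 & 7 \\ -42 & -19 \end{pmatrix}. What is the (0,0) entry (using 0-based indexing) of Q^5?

6346

Characteristic polynomial: r^2 + 3r - 10 = (r - 2)(r + 5), so the eigenvalues are -5, 2.
r=-5: eigenvector (-1, 3).
r=2: eigenvector (1, -2).
P = [[-1, 1], [3, -2]], D = diag(-5, 2), P⁻¹ = [[2, 1], [3, 1]].
Q⁵ = P·diag(-3125, 32)·P⁻¹ = [[6346, 3157], [-18942, -9439]].
The requested entry is 6346.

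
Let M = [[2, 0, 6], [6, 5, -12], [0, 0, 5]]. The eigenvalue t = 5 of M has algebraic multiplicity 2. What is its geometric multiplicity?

2

M − 5I = [[-3, 0, 6], [6, 0, -12], [0, 0, 0]].
This matrix has rank 1, so its null space has dimension 3 − 1 = 2.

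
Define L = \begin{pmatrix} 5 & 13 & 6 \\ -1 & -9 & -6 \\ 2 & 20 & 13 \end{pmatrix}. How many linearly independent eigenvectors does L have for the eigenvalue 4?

L − 4I = [[1, 13, 6], [-1, -13, -6], [2, 20, 9]].
This matrix has rank 2, so its null space has dimension 3 − 2 = 1.

1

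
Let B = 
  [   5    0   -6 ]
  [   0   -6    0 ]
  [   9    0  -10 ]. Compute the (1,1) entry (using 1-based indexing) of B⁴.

Characteristic polynomial: r^3 + 11r^2 + 34r + 24 = (r + 1)(r + 4)(r + 6), so the eigenvalues are -6, -4, -1.
r=-4: eigenvector (-2, 0, -3).
r=-6: eigenvector (0, 1, 0).
r=-1: eigenvector (1, 0, 1).
P = [[-2, 0, 1], [0, 1, 0], [-3, 0, 1]], D = diag(-4, -6, -1), P⁻¹ = [[1, 0, -1], [0, 1, 0], [3, 0, -2]].
B⁴ = P·diag(256, 1296, 1)·P⁻¹ = [[-509, 0, 510], [0, 1296, 0], [-765, 0, 766]].
The requested entry is -509.

-509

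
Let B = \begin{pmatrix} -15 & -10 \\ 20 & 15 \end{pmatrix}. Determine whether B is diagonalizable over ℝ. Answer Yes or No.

Characteristic polynomial: p(μ) = μ^2 - 25 = (μ - 5)(μ + 5).
All 2 eigenvalues are distinct, so B is diagonalizable.

Yes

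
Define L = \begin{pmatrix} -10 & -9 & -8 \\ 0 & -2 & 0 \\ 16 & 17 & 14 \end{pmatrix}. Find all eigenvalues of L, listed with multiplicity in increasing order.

-2, -2, 6

Characteristic polynomial: p(t) = t^3 - 2t^2 - 20t - 24 = (t - 6)(t + 2)^2.
Roots (with multiplicity): -2, -2, 6.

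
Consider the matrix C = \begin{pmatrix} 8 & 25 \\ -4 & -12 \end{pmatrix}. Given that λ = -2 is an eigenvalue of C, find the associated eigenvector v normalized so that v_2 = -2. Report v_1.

C + 2I = [[10, 25], [-4, -10]].
Solving (C + 2I)v = 0 gives the eigenspace spanned by (5, -2).
With v_2 = -2, v = (5, -2), so v_1 = 5.

5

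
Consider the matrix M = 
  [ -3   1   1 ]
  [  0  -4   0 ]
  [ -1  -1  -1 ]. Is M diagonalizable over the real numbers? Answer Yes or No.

Characteristic polynomial: p(s) = s^3 + 8s^2 + 20s + 16 = (s + 2)^2(s + 4).
s = -2 has algebraic multiplicity 2; rank(M + 2I) = 2, so geometric multiplicity = 1.
Geometric multiplicity < algebraic multiplicity, so M is not diagonalizable.

No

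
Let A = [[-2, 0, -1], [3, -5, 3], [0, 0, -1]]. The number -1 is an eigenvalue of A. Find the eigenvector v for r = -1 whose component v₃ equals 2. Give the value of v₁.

A + 1I = [[-1, 0, -1], [3, -4, 3], [0, 0, 0]].
Solving (A + 1I)v = 0 gives the eigenspace spanned by (-2, 0, 2).
With v₃ = 2, v = (-2, 0, 2), so v₁ = -2.

-2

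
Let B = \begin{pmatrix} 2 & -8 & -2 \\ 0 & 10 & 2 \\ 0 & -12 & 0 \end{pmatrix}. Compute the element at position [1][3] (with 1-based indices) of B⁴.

Characteristic polynomial: t^3 - 12t^2 + 44t - 48 = (t - 6)(t - 4)(t - 2), so the eigenvalues are 2, 4, 6.
t=4: eigenvector (1, -1, 3).
t=6: eigenvector (-1, 1, -2).
t=2: eigenvector (1, 0, 0).
P = [[1, -1, 1], [-1, 1, 0], [3, -2, 0]], D = diag(4, 6, 2), P⁻¹ = [[0, 2, 1], [0, 3, 1], [1, 1, 0]].
B⁴ = P·diag(256, 1296, 16)·P⁻¹ = [[16, -3360, -1040], [0, 3376, 1040], [0, -6240, -1824]].
The requested entry is -1040.

-1040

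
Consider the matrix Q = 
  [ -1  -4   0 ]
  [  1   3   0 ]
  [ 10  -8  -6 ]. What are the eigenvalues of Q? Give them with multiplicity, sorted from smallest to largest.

Characteristic polynomial: p(r) = r^3 + 4r^2 - 11r + 6 = (r - 1)^2(r + 6).
Roots (with multiplicity): -6, 1, 1.

-6, 1, 1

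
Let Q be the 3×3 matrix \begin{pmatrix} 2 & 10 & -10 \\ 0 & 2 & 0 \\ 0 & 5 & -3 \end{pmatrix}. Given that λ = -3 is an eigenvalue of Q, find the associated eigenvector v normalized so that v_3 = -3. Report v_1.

Q + 3I = [[5, 10, -10], [0, 5, 0], [0, 5, 0]].
Solving (Q + 3I)v = 0 gives the eigenspace spanned by (-6, 0, -3).
With v_3 = -3, v = (-6, 0, -3), so v_1 = -6.

-6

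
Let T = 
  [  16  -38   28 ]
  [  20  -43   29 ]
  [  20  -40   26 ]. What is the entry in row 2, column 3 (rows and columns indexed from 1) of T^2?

Characteristic polynomial: s^3 + s^2 - 30s - 72 = (s - 6)(s + 3)(s + 4), so the eigenvalues are -4, -3, 6.
s=-4: eigenvector (-1, -2, -2).
s=-3: eigenvector (2, 1, 0).
s=6: eigenvector (1, 1, 1).
P = [[-1, 2, 1], [-2, 1, 1], [-2, 0, 1]], D = diag(-4, -3, 6), P⁻¹ = [[1, -2, 1], [0, 1, -1], [2, -4, 3]].
T² = P·diag(16, 9, 36)·P⁻¹ = [[56, -94, 74], [40, -71, 67], [40, -80, 76]].
The requested entry is 67.

67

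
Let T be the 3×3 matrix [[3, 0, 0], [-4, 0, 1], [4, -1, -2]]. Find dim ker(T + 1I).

T + 1I = [[4, 0, 0], [-4, 1, 1], [4, -1, -1]].
This matrix has rank 2, so its null space has dimension 3 − 2 = 1.

1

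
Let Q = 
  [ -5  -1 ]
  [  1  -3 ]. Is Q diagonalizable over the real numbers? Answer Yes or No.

Characteristic polynomial: p(t) = t^2 + 8t + 16 = (t + 4)^2.
t = -4 has algebraic multiplicity 2; rank(Q + 4I) = 1, so geometric multiplicity = 1.
Geometric multiplicity < algebraic multiplicity, so Q is not diagonalizable.

No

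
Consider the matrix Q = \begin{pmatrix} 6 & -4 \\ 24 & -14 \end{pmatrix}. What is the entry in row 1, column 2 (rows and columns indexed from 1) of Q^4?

Characteristic polynomial: r^2 + 8r + 12 = (r + 2)(r + 6), so the eigenvalues are -6, -2.
r=-6: eigenvector (1, 3).
r=-2: eigenvector (-1, -2).
P = [[1, -1], [3, -2]], D = diag(-6, -2), P⁻¹ = [[-2, 1], [-3, 1]].
Q⁴ = P·diag(1296, 16)·P⁻¹ = [[-2544, 1280], [-7680, 3856]].
The requested entry is 1280.

1280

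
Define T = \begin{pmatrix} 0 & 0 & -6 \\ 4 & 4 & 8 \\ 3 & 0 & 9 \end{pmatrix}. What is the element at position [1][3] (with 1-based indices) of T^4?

Characteristic polynomial: s^3 - 13s^2 + 54s - 72 = (s - 6)(s - 4)(s - 3), so the eigenvalues are 3, 4, 6.
s=4: eigenvector (0, 1, 0).
s=6: eigenvector (-1, 2, 1).
s=3: eigenvector (-2, 0, 1).
P = [[0, -1, -2], [1, 2, 0], [0, 1, 1]], D = diag(4, 6, 3), P⁻¹ = [[-2, 1, -4], [1, 0, 2], [-1, 0, -1]].
T⁴ = P·diag(256, 1296, 81)·P⁻¹ = [[-1134, 0, -2430], [2080, 256, 4160], [1215, 0, 2511]].
The requested entry is -2430.

-2430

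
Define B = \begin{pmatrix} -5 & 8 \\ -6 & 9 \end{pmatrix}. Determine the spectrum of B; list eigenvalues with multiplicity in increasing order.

Characteristic polynomial: p(μ) = μ^2 - 4μ + 3 = (μ - 3)(μ - 1).
Roots (with multiplicity): 1, 3.

1, 3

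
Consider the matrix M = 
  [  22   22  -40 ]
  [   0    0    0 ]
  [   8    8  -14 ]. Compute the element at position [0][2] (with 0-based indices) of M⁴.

Characteristic polynomial: t^3 - 8t^2 + 12t = t(t - 6)(t - 2), so the eigenvalues are 0, 2, 6.
t=6: eigenvector (5, 0, 2).
t=0: eigenvector (-1, 1, 0).
t=2: eigenvector (2, 0, 1).
P = [[5, -1, 2], [0, 1, 0], [2, 0, 1]], D = diag(6, 0, 2), P⁻¹ = [[1, 1, -2], [0, 1, 0], [-2, -2, 5]].
M⁴ = P·diag(1296, 0, 16)·P⁻¹ = [[6416, 6416, -12800], [0, 0, 0], [2560, 2560, -5104]].
The requested entry is -12800.

-12800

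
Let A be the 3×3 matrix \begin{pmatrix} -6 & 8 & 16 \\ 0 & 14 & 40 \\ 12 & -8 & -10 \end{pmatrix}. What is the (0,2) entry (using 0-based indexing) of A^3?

Characteristic polynomial: μ^3 + 2μ^2 - 36μ - 72 = (μ - 6)(μ + 2)(μ + 6), so the eigenvalues are -6, -2, 6.
μ=-6: eigenvector (1, 2, -1).
μ=-2: eigenvector (2, 5, -2).
μ=6: eigenvector (2, 5, -1).
P = [[1, 2, 2], [2, 5, 5], [-1, -2, -1]], D = diag(-6, -2, 6), P⁻¹ = [[5, -2, 0], [-3, 1, -1], [1, 0, 1]].
A³ = P·diag(-216, -8, 216)·P⁻¹ = [[-600, 416, 448], [-960, 824, 1120], [816, -416, -232]].
The requested entry is 448.

448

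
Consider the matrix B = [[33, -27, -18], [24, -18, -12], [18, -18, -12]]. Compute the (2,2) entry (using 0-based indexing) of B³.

-108

Characteristic polynomial: s^3 - 3s^2 - 18s = s(s - 6)(s + 3), so the eigenvalues are -3, 0, 6.
s=-3: eigenvector (1, 0, 2).
s=6: eigenvector (1, 1, 0).
s=0: eigenvector (0, 2, -3).
P = [[1, 1, 0], [0, 1, 2], [2, 0, -3]], D = diag(-3, 6, 0), P⁻¹ = [[-3, 3, 2], [4, -3, -2], [-2, 2, 1]].
B³ = P·diag(-27, 216, 0)·P⁻¹ = [[945, -729, -486], [864, -648, -432], [162, -162, -108]].
The requested entry is -108.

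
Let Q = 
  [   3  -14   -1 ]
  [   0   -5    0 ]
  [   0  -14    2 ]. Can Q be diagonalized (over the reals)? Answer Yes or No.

Yes

Characteristic polynomial: p(s) = s^3 - 19s + 30 = (s - 3)(s - 2)(s + 5).
All 3 eigenvalues are distinct, so Q is diagonalizable.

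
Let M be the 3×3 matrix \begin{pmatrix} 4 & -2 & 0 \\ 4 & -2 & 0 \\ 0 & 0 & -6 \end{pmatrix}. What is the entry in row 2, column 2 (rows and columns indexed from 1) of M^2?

-4

Characteristic polynomial: λ^3 + 4λ^2 - 12λ = λ(λ - 2)(λ + 6), so the eigenvalues are -6, 0, 2.
λ=0: eigenvector (1, 2, 0).
λ=2: eigenvector (-1, -1, 0).
λ=-6: eigenvector (0, 0, 1).
P = [[1, -1, 0], [2, -1, 0], [0, 0, 1]], D = diag(0, 2, -6), P⁻¹ = [[-1, 1, 0], [-2, 1, 0], [0, 0, 1]].
M² = P·diag(0, 4, 36)·P⁻¹ = [[8, -4, 0], [8, -4, 0], [0, 0, 36]].
The requested entry is -4.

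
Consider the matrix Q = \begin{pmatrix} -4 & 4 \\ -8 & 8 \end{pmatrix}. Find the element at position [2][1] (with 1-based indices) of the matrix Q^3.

-128

Characteristic polynomial: λ^2 - 4λ = λ(λ - 4), so the eigenvalues are 0, 4.
λ=0: eigenvector (1, 1).
λ=4: eigenvector (1, 2).
P = [[1, 1], [1, 2]], D = diag(0, 4), P⁻¹ = [[2, -1], [-1, 1]].
Q³ = P·diag(0, 64)·P⁻¹ = [[-64, 64], [-128, 128]].
The requested entry is -128.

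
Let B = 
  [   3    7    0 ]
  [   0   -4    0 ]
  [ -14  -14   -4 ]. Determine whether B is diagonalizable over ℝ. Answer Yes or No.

Yes

Characteristic polynomial: p(t) = t^3 + 5t^2 - 8t - 48 = (t - 3)(t + 4)^2.
t = -4 has algebraic multiplicity 2; rank(B + 4I) = 1, so geometric multiplicity = 2.
Every eigenvalue has geometric = algebraic multiplicity, so B is diagonalizable.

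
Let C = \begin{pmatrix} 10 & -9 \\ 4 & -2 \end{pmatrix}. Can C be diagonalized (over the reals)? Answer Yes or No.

Characteristic polynomial: p(t) = t^2 - 8t + 16 = (t - 4)^2.
t = 4 has algebraic multiplicity 2; rank(C − 4I) = 1, so geometric multiplicity = 1.
Geometric multiplicity < algebraic multiplicity, so C is not diagonalizable.

No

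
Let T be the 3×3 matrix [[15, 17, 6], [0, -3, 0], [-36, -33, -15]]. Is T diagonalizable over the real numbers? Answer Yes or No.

Characteristic polynomial: p(s) = s^3 + 3s^2 - 9s - 27 = (s - 3)(s + 3)^2.
s = -3 has algebraic multiplicity 2; rank(T + 3I) = 2, so geometric multiplicity = 1.
Geometric multiplicity < algebraic multiplicity, so T is not diagonalizable.

No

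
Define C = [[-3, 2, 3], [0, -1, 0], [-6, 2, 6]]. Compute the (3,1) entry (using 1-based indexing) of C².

Characteristic polynomial: s^3 - 2s^2 - 3s = s(s - 3)(s + 1), so the eigenvalues are -1, 0, 3.
s=0: eigenvector (1, 0, 1).
s=-1: eigenvector (-2, 1, -2).
s=3: eigenvector (1, 0, 2).
P = [[1, -2, 1], [0, 1, 0], [1, -2, 2]], D = diag(0, -1, 3), P⁻¹ = [[2, 2, -1], [0, 1, 0], [-1, 0, 1]].
C² = P·diag(0, 1, 9)·P⁻¹ = [[-9, -2, 9], [0, 1, 0], [-18, -2, 18]].
The requested entry is -18.

-18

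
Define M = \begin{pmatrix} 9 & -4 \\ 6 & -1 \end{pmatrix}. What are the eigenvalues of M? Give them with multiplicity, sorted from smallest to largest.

Characteristic polynomial: p(r) = r^2 - 8r + 15 = (r - 5)(r - 3).
Roots (with multiplicity): 3, 5.

3, 5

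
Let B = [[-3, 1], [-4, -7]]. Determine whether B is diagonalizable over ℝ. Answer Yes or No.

Characteristic polynomial: p(r) = r^2 + 10r + 25 = (r + 5)^2.
r = -5 has algebraic multiplicity 2; rank(B + 5I) = 1, so geometric multiplicity = 1.
Geometric multiplicity < algebraic multiplicity, so B is not diagonalizable.

No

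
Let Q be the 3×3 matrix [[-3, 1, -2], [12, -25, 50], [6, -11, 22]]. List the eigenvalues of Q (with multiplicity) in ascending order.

Characteristic polynomial: p(λ) = λ^3 + 6λ^2 + 9λ = λ(λ + 3)^2.
Roots (with multiplicity): -3, -3, 0.

-3, -3, 0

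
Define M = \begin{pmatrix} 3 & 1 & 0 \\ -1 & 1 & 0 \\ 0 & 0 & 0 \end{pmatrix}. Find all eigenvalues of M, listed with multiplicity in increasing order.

Characteristic polynomial: p(s) = s^3 - 4s^2 + 4s = s(s - 2)^2.
Roots (with multiplicity): 0, 2, 2.

0, 2, 2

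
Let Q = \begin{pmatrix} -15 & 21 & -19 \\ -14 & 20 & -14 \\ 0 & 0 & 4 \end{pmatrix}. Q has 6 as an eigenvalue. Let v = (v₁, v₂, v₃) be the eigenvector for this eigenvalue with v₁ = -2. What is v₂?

Q − 6I = [[-21, 21, -19], [-14, 14, -14], [0, 0, -2]].
Solving (Q − 6I)v = 0 gives the eigenspace spanned by (-2, -2, 0).
With v₁ = -2, v = (-2, -2, 0), so v₂ = -2.

-2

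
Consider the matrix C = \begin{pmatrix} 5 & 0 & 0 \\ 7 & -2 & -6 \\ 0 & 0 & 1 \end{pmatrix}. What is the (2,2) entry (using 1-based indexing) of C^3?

Characteristic polynomial: t^3 - 4t^2 - 7t + 10 = (t - 5)(t - 1)(t + 2), so the eigenvalues are -2, 1, 5.
t=5: eigenvector (1, 1, 0).
t=-2: eigenvector (0, -1, 0).
t=1: eigenvector (0, -2, 1).
P = [[1, 0, 0], [1, -1, -2], [0, 0, 1]], D = diag(5, -2, 1), P⁻¹ = [[1, 0, 0], [1, -1, -2], [0, 0, 1]].
C³ = P·diag(125, -8, 1)·P⁻¹ = [[125, 0, 0], [133, -8, -18], [0, 0, 1]].
The requested entry is -8.

-8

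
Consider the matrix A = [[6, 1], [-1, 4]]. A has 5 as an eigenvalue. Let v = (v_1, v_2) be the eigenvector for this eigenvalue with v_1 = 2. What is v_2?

-2

A − 5I = [[1, 1], [-1, -1]].
Solving (A − 5I)v = 0 gives the eigenspace spanned by (2, -2).
With v_1 = 2, v = (2, -2), so v_2 = -2.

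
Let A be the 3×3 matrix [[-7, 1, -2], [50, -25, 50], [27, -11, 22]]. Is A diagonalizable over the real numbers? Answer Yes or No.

No

Characteristic polynomial: p(t) = t^3 + 10t^2 + 25t = t(t + 5)^2.
t = -5 has algebraic multiplicity 2; rank(A + 5I) = 2, so geometric multiplicity = 1.
Geometric multiplicity < algebraic multiplicity, so A is not diagonalizable.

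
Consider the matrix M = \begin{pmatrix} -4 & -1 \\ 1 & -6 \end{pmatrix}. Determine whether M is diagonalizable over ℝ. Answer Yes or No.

No

Characteristic polynomial: p(μ) = μ^2 + 10μ + 25 = (μ + 5)^2.
μ = -5 has algebraic multiplicity 2; rank(M + 5I) = 1, so geometric multiplicity = 1.
Geometric multiplicity < algebraic multiplicity, so M is not diagonalizable.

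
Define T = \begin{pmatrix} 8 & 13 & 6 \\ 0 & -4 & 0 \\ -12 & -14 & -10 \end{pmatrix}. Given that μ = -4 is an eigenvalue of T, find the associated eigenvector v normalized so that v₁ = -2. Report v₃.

T + 4I = [[12, 13, 6], [0, 0, 0], [-12, -14, -6]].
Solving (T + 4I)v = 0 gives the eigenspace spanned by (-2, 0, 4).
With v₁ = -2, v = (-2, 0, 4), so v₃ = 4.

4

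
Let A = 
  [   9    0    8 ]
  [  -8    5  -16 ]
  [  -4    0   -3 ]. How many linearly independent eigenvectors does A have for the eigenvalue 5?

2

A − 5I = [[4, 0, 8], [-8, 0, -16], [-4, 0, -8]].
This matrix has rank 1, so its null space has dimension 3 − 1 = 2.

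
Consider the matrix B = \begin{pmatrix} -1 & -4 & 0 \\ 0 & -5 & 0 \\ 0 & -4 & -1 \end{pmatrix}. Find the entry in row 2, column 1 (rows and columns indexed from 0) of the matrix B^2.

24

Characteristic polynomial: λ^3 + 7λ^2 + 11λ + 5 = (λ + 1)^2(λ + 5), so the eigenvalues are -5, -1, -1.
λ=-1: eigenvector (1, 0, 1).
λ=-1: eigenvector (0, 0, 1).
λ=-5: eigenvector (1, 1, 1).
P = [[1, 0, 1], [0, 0, 1], [1, 1, 1]], D = diag(-1, -1, -5), P⁻¹ = [[1, -1, 0], [-1, 0, 1], [0, 1, 0]].
B² = P·diag(1, 1, 25)·P⁻¹ = [[1, 24, 0], [0, 25, 0], [0, 24, 1]].
The requested entry is 24.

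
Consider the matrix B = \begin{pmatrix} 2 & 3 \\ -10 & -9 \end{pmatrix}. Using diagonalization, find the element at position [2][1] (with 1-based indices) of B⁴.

Characteristic polynomial: t^2 + 7t + 12 = (t + 3)(t + 4), so the eigenvalues are -4, -3.
t=-4: eigenvector (1, -2).
t=-3: eigenvector (3, -5).
P = [[1, 3], [-2, -5]], D = diag(-4, -3), P⁻¹ = [[-5, -3], [2, 1]].
B⁴ = P·diag(256, 81)·P⁻¹ = [[-794, -525], [1750, 1131]].
The requested entry is 1750.

1750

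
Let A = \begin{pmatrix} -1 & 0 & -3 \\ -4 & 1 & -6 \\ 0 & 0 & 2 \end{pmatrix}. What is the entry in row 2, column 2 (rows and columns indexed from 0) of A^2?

Characteristic polynomial: r^3 - 2r^2 - r + 2 = (r - 2)(r - 1)(r + 1), so the eigenvalues are -1, 1, 2.
r=-1: eigenvector (1, 2, 0).
r=1: eigenvector (0, 1, 0).
r=2: eigenvector (-1, -2, 1).
P = [[1, 0, -1], [2, 1, -2], [0, 0, 1]], D = diag(-1, 1, 2), P⁻¹ = [[1, 0, 1], [-2, 1, 0], [0, 0, 1]].
A² = P·diag(1, 1, 4)·P⁻¹ = [[1, 0, -3], [0, 1, -6], [0, 0, 4]].
The requested entry is 4.

4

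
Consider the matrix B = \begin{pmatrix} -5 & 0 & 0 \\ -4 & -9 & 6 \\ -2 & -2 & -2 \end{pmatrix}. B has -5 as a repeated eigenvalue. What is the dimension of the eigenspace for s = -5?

B + 5I = [[0, 0, 0], [-4, -4, 6], [-2, -2, 3]].
This matrix has rank 1, so its null space has dimension 3 − 1 = 2.

2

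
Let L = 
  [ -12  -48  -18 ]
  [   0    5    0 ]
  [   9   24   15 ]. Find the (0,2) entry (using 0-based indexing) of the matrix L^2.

-54

Characteristic polynomial: r^3 - 8r^2 - 3r + 90 = (r - 6)(r - 5)(r + 3), so the eigenvalues are -3, 5, 6.
r=5: eigenvector (-6, 1, 3).
r=6: eigenvector (-1, 0, 1).
r=-3: eigenvector (-2, 0, 1).
P = [[-6, -1, -2], [1, 0, 0], [3, 1, 1]], D = diag(5, 6, -3), P⁻¹ = [[0, 1, 0], [1, 0, 2], [-1, -3, -1]].
L² = P·diag(25, 36, 9)·P⁻¹ = [[-18, -96, -54], [0, 25, 0], [27, 48, 63]].
The requested entry is -54.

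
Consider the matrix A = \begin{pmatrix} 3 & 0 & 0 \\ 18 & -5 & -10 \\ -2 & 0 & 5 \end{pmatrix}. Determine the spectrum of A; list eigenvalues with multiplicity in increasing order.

-5, 3, 5

Characteristic polynomial: p(s) = s^3 - 3s^2 - 25s + 75 = (s - 5)(s - 3)(s + 5).
Roots (with multiplicity): -5, 3, 5.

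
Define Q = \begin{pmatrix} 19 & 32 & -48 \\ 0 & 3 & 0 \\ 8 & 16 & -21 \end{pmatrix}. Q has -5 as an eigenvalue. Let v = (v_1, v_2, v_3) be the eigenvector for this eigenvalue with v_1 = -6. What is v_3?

Q + 5I = [[24, 32, -48], [0, 8, 0], [8, 16, -16]].
Solving (Q + 5I)v = 0 gives the eigenspace spanned by (-6, 0, -3).
With v_1 = -6, v = (-6, 0, -3), so v_3 = -3.

-3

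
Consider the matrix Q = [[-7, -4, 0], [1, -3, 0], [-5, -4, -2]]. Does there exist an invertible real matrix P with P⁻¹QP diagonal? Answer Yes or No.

No

Characteristic polynomial: p(t) = t^3 + 12t^2 + 45t + 50 = (t + 2)(t + 5)^2.
t = -5 has algebraic multiplicity 2; rank(Q + 5I) = 2, so geometric multiplicity = 1.
Geometric multiplicity < algebraic multiplicity, so Q is not diagonalizable.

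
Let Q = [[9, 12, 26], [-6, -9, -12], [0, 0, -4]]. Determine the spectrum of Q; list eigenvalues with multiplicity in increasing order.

-4, -3, 3

Characteristic polynomial: p(t) = t^3 + 4t^2 - 9t - 36 = (t - 3)(t + 3)(t + 4).
Roots (with multiplicity): -4, -3, 3.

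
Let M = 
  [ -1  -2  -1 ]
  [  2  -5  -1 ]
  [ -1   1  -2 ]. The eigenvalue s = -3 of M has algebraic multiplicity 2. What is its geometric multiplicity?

M + 3I = [[2, -2, -1], [2, -2, -1], [-1, 1, 1]].
This matrix has rank 2, so its null space has dimension 3 − 2 = 1.

1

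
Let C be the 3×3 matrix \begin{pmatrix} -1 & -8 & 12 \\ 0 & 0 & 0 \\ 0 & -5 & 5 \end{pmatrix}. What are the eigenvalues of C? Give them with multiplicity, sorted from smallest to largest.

Characteristic polynomial: p(μ) = μ^3 - 4μ^2 - 5μ = μ(μ - 5)(μ + 1).
Roots (with multiplicity): -1, 0, 5.

-1, 0, 5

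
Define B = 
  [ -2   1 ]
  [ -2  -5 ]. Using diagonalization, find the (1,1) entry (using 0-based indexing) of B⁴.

Characteristic polynomial: λ^2 + 7λ + 12 = (λ + 3)(λ + 4), so the eigenvalues are -4, -3.
λ=-3: eigenvector (1, -1).
λ=-4: eigenvector (-1, 2).
P = [[1, -1], [-1, 2]], D = diag(-3, -4), P⁻¹ = [[2, 1], [1, 1]].
B⁴ = P·diag(81, 256)·P⁻¹ = [[-94, -175], [350, 431]].
The requested entry is 431.

431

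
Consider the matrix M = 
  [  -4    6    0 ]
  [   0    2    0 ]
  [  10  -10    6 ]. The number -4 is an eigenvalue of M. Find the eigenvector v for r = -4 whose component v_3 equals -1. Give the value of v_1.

1

M + 4I = [[0, 6, 0], [0, 6, 0], [10, -10, 10]].
Solving (M + 4I)v = 0 gives the eigenspace spanned by (1, 0, -1).
With v_3 = -1, v = (1, 0, -1), so v_1 = 1.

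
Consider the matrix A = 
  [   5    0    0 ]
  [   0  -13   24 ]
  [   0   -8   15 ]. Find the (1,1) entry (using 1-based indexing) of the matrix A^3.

125

Characteristic polynomial: r^3 - 7r^2 + 7r + 15 = (r - 5)(r - 3)(r + 1), so the eigenvalues are -1, 3, 5.
r=5: eigenvector (1, 0, 0).
r=3: eigenvector (0, -3, -2).
r=-1: eigenvector (0, 2, 1).
P = [[1, 0, 0], [0, -3, 2], [0, -2, 1]], D = diag(5, 3, -1), P⁻¹ = [[1, 0, 0], [0, 1, -2], [0, 2, -3]].
A³ = P·diag(125, 27, -1)·P⁻¹ = [[125, 0, 0], [0, -85, 168], [0, -56, 111]].
The requested entry is 125.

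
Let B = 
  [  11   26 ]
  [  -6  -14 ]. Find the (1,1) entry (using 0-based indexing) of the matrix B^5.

Characteristic polynomial: λ^2 + 3λ + 2 = (λ + 1)(λ + 2), so the eigenvalues are -2, -1.
λ=-1: eigenvector (13, -6).
λ=-2: eigenvector (-2, 1).
P = [[13, -2], [-6, 1]], D = diag(-1, -2), P⁻¹ = [[1, 2], [6, 13]].
B⁵ = P·diag(-1, -32)·P⁻¹ = [[371, 806], [-186, -404]].
The requested entry is -404.

-404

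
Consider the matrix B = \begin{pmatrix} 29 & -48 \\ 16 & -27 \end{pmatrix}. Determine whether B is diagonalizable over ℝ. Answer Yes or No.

Yes

Characteristic polynomial: p(λ) = λ^2 - 2λ - 15 = (λ - 5)(λ + 3).
All 2 eigenvalues are distinct, so B is diagonalizable.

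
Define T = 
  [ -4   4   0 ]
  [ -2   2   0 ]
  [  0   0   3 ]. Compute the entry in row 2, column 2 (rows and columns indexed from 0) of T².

Characteristic polynomial: λ^3 - λ^2 - 6λ = λ(λ - 3)(λ + 2), so the eigenvalues are -2, 0, 3.
λ=-2: eigenvector (2, 1, 0).
λ=0: eigenvector (1, 1, 0).
λ=3: eigenvector (0, 0, 1).
P = [[2, 1, 0], [1, 1, 0], [0, 0, 1]], D = diag(-2, 0, 3), P⁻¹ = [[1, -1, 0], [-1, 2, 0], [0, 0, 1]].
T² = P·diag(4, 0, 9)·P⁻¹ = [[8, -8, 0], [4, -4, 0], [0, 0, 9]].
The requested entry is 9.

9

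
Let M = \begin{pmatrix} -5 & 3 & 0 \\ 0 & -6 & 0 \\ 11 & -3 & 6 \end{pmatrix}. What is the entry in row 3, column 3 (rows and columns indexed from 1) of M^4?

1296

Characteristic polynomial: μ^3 + 5μ^2 - 36μ - 180 = (μ - 6)(μ + 5)(μ + 6), so the eigenvalues are -6, -5, 6.
μ=-5: eigenvector (1, 0, -1).
μ=-6: eigenvector (-3, 1, 3).
μ=6: eigenvector (0, 0, 1).
P = [[1, -3, 0], [0, 1, 0], [-1, 3, 1]], D = diag(-5, -6, 6), P⁻¹ = [[1, 3, 0], [0, 1, 0], [1, 0, 1]].
M⁴ = P·diag(625, 1296, 1296)·P⁻¹ = [[625, -2013, 0], [0, 1296, 0], [671, 2013, 1296]].
The requested entry is 1296.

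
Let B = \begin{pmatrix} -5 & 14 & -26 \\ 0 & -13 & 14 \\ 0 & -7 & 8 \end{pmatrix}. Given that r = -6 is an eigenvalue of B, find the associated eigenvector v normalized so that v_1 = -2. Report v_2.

2

B + 6I = [[1, 14, -26], [0, -7, 14], [0, -7, 14]].
Solving (B + 6I)v = 0 gives the eigenspace spanned by (-2, 2, 1).
With v_1 = -2, v = (-2, 2, 1), so v_2 = 2.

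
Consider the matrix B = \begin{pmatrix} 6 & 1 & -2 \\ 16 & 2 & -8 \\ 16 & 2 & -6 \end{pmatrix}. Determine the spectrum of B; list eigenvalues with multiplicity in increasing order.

Characteristic polynomial: p(μ) = μ^3 - 2μ^2 - 4μ + 8 = (μ - 2)^2(μ + 2).
Roots (with multiplicity): -2, 2, 2.

-2, 2, 2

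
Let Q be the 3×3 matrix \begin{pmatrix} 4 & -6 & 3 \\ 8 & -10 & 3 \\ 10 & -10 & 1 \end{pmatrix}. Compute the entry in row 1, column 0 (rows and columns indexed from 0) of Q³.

74

Characteristic polynomial: μ^3 + 5μ^2 + 2μ - 8 = (μ - 1)(μ + 2)(μ + 4), so the eigenvalues are -4, -2, 1.
μ=1: eigenvector (1, 1, 1).
μ=-4: eigenvector (0, 1, 2).
μ=-2: eigenvector (-1, -1, 0).
P = [[1, 0, -1], [1, 1, -1], [1, 2, 0]], D = diag(1, -4, -2), P⁻¹ = [[2, -2, 1], [-1, 1, 0], [1, -2, 1]].
Q³ = P·diag(1, -64, -8)·P⁻¹ = [[10, -18, 9], [74, -82, 9], [130, -130, 1]].
The requested entry is 74.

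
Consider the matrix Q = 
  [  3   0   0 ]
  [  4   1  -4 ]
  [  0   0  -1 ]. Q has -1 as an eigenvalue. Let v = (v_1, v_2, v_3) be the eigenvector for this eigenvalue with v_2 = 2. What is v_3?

Q + 1I = [[4, 0, 0], [4, 2, -4], [0, 0, 0]].
Solving (Q + 1I)v = 0 gives the eigenspace spanned by (0, 2, 1).
With v_2 = 2, v = (0, 2, 1), so v_3 = 1.

1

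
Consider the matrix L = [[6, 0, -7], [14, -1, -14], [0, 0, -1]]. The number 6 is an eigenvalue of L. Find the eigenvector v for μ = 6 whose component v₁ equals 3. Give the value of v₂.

L − 6I = [[0, 0, -7], [14, -7, -14], [0, 0, -7]].
Solving (L − 6I)v = 0 gives the eigenspace spanned by (3, 6, 0).
With v₁ = 3, v = (3, 6, 0), so v₂ = 6.

6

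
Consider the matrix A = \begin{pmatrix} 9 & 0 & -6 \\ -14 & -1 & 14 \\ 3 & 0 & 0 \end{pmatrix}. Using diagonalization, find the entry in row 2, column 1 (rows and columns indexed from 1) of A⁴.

-2590

Characteristic polynomial: μ^3 - 8μ^2 + 9μ + 18 = (μ - 6)(μ - 3)(μ + 1), so the eigenvalues are -1, 3, 6.
μ=3: eigenvector (-1, 0, -1).
μ=6: eigenvector (2, -2, 1).
μ=-1: eigenvector (0, 1, 0).
P = [[-1, 2, 0], [0, -2, 1], [-1, 1, 0]], D = diag(3, 6, -1), P⁻¹ = [[1, 0, -2], [1, 0, -1], [2, 1, -2]].
A⁴ = P·diag(81, 1296, 1)·P⁻¹ = [[2511, 0, -2430], [-2590, 1, 2590], [1215, 0, -1134]].
The requested entry is -2590.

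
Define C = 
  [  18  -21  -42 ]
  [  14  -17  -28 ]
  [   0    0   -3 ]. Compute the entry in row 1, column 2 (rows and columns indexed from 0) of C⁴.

Characteristic polynomial: r^3 + 2r^2 - 15r - 36 = (r - 4)(r + 3)^2, so the eigenvalues are -3, -3, 4.
r=4: eigenvector (3, 2, 0).
r=-3: eigenvector (1, 1, 0).
r=-3: eigenvector (2, 0, 1).
P = [[3, 1, 2], [2, 1, 0], [0, 0, 1]], D = diag(4, -3, -3), P⁻¹ = [[1, -1, -2], [-2, 3, 4], [0, 0, 1]].
C⁴ = P·diag(256, 81, 81)·P⁻¹ = [[606, -525, -1050], [350, -269, -700], [0, 0, 81]].
The requested entry is -700.

-700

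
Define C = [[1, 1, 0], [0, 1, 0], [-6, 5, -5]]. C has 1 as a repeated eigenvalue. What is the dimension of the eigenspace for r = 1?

1

C − 1I = [[0, 1, 0], [0, 0, 0], [-6, 5, -6]].
This matrix has rank 2, so its null space has dimension 3 − 2 = 1.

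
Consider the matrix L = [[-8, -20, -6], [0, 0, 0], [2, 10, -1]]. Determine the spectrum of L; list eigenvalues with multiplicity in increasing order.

Characteristic polynomial: p(t) = t^3 + 9t^2 + 20t = t(t + 4)(t + 5).
Roots (with multiplicity): -5, -4, 0.

-5, -4, 0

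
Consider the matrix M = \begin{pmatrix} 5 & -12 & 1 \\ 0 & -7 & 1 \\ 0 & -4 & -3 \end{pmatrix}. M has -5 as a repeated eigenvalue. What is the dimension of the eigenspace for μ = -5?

M + 5I = [[10, -12, 1], [0, -2, 1], [0, -4, 2]].
This matrix has rank 2, so its null space has dimension 3 − 2 = 1.

1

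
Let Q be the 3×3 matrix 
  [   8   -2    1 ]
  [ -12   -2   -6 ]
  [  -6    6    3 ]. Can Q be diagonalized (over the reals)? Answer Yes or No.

Yes

Characteristic polynomial: p(t) = t^3 - 9t^2 + 20t - 12 = (t - 6)(t - 2)(t - 1).
All 3 eigenvalues are distinct, so Q is diagonalizable.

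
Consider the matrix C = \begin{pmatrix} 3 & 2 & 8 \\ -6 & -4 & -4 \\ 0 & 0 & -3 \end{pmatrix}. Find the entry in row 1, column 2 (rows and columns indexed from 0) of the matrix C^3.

Characteristic polynomial: s^3 + 4s^2 + 3s = s(s + 1)(s + 3), so the eigenvalues are -3, -1, 0.
s=-1: eigenvector (1, -2, 0).
s=0: eigenvector (2, -3, 0).
s=-3: eigenvector (0, -4, 1).
P = [[1, 2, 0], [-2, -3, -4], [0, 0, 1]], D = diag(-1, 0, -3), P⁻¹ = [[-3, -2, -8], [2, 1, 4], [0, 0, 1]].
C³ = P·diag(-1, 0, -27)·P⁻¹ = [[3, 2, 8], [-6, -4, 92], [0, 0, -27]].
The requested entry is 92.

92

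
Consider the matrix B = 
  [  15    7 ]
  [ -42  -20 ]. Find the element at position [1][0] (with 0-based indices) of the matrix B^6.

279930

Characteristic polynomial: s^2 + 5s - 6 = (s - 1)(s + 6), so the eigenvalues are -6, 1.
s=1: eigenvector (1, -2).
s=-6: eigenvector (-1, 3).
P = [[1, -1], [-2, 3]], D = diag(1, -6), P⁻¹ = [[3, 1], [2, 1]].
B⁶ = P·diag(1, 46656)·P⁻¹ = [[-93309, -46655], [279930, 139966]].
The requested entry is 279930.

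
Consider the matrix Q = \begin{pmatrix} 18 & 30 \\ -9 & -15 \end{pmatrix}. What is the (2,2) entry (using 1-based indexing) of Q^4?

Characteristic polynomial: r^2 - 3r = r(r - 3), so the eigenvalues are 0, 3.
r=3: eigenvector (-2, 1).
r=0: eigenvector (-5, 3).
P = [[-2, -5], [1, 3]], D = diag(3, 0), P⁻¹ = [[-3, -5], [1, 2]].
Q⁴ = P·diag(81, 0)·P⁻¹ = [[486, 810], [-243, -405]].
The requested entry is -405.

-405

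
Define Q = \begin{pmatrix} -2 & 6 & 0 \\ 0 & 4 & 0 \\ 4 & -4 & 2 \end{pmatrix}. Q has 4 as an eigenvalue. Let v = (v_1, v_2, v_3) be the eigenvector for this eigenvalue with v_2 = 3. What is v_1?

Q − 4I = [[-6, 6, 0], [0, 0, 0], [4, -4, -2]].
Solving (Q − 4I)v = 0 gives the eigenspace spanned by (3, 3, 0).
With v_2 = 3, v = (3, 3, 0), so v_1 = 3.

3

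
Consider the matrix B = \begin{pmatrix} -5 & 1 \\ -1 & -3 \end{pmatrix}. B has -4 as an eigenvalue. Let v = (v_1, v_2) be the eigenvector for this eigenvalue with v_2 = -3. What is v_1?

-3

B + 4I = [[-1, 1], [-1, 1]].
Solving (B + 4I)v = 0 gives the eigenspace spanned by (-3, -3).
With v_2 = -3, v = (-3, -3), so v_1 = -3.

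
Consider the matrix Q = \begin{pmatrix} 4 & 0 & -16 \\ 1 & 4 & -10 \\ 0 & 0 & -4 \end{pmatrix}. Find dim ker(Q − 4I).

Q − 4I = [[0, 0, -16], [1, 0, -10], [0, 0, -8]].
This matrix has rank 2, so its null space has dimension 3 − 2 = 1.

1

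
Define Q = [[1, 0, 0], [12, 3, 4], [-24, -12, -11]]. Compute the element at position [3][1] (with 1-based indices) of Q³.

-504

Characteristic polynomial: μ^3 + 7μ^2 + 7μ - 15 = (μ - 1)(μ + 3)(μ + 5), so the eigenvalues are -5, -3, 1.
μ=-5: eigenvector (0, 1, -2).
μ=1: eigenvector (1, 2, -4).
μ=-3: eigenvector (0, 2, -3).
P = [[0, 1, 0], [1, 2, 2], [-2, -4, -3]], D = diag(-5, 1, -3), P⁻¹ = [[-2, -3, -2], [1, 0, 0], [0, 2, 1]].
Q³ = P·diag(-125, 1, -27)·P⁻¹ = [[1, 0, 0], [252, 267, 196], [-504, -588, -419]].
The requested entry is -504.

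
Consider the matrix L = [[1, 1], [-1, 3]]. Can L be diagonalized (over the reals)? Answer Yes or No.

No

Characteristic polynomial: p(r) = r^2 - 4r + 4 = (r - 2)^2.
r = 2 has algebraic multiplicity 2; rank(L − 2I) = 1, so geometric multiplicity = 1.
Geometric multiplicity < algebraic multiplicity, so L is not diagonalizable.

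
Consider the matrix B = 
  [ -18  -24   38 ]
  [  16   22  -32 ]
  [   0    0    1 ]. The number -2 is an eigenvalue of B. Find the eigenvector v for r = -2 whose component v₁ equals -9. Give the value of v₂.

B + 2I = [[-16, -24, 38], [16, 24, -32], [0, 0, 3]].
Solving (B + 2I)v = 0 gives the eigenspace spanned by (-9, 6, 0).
With v₁ = -9, v = (-9, 6, 0), so v₂ = 6.

6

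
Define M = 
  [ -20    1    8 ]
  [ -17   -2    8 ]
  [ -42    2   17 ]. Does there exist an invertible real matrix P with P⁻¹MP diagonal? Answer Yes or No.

No

Characteristic polynomial: p(λ) = λ^3 + 5λ^2 + 3λ - 9 = (λ - 1)(λ + 3)^2.
λ = -3 has algebraic multiplicity 2; rank(M + 3I) = 2, so geometric multiplicity = 1.
Geometric multiplicity < algebraic multiplicity, so M is not diagonalizable.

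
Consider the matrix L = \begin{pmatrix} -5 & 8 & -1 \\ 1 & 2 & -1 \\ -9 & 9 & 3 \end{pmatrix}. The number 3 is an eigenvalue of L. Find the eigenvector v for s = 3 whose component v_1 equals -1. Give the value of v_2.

L − 3I = [[-8, 8, -1], [1, -1, -1], [-9, 9, 0]].
Solving (L − 3I)v = 0 gives the eigenspace spanned by (-1, -1, 0).
With v_1 = -1, v = (-1, -1, 0), so v_2 = -1.

-1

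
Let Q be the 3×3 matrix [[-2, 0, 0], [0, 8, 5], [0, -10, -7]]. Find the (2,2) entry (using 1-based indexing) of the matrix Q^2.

Characteristic polynomial: μ^3 + μ^2 - 8μ - 12 = (μ - 3)(μ + 2)^2, so the eigenvalues are -2, -2, 3.
μ=-2: eigenvector (0, -1, 2).
μ=3: eigenvector (0, 1, -1).
μ=-2: eigenvector (1, 0, 0).
P = [[0, 0, 1], [-1, 1, 0], [2, -1, 0]], D = diag(-2, 3, -2), P⁻¹ = [[0, 1, 1], [0, 2, 1], [1, 0, 0]].
Q² = P·diag(4, 9, 4)·P⁻¹ = [[4, 0, 0], [0, 14, 5], [0, -10, -1]].
The requested entry is 14.

14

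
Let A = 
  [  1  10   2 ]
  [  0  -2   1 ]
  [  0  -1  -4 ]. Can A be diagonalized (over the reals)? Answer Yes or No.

No

Characteristic polynomial: p(r) = r^3 + 5r^2 + 3r - 9 = (r - 1)(r + 3)^2.
r = -3 has algebraic multiplicity 2; rank(A + 3I) = 2, so geometric multiplicity = 1.
Geometric multiplicity < algebraic multiplicity, so A is not diagonalizable.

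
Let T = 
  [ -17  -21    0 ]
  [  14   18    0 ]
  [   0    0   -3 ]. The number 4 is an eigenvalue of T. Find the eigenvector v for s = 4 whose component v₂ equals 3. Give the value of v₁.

T − 4I = [[-21, -21, 0], [14, 14, 0], [0, 0, -7]].
Solving (T − 4I)v = 0 gives the eigenspace spanned by (-3, 3, 0).
With v₂ = 3, v = (-3, 3, 0), so v₁ = -3.

-3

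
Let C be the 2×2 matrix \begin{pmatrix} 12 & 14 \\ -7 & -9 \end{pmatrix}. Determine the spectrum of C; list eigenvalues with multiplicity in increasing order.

Characteristic polynomial: p(λ) = λ^2 - 3λ - 10 = (λ - 5)(λ + 2).
Roots (with multiplicity): -2, 5.

-2, 5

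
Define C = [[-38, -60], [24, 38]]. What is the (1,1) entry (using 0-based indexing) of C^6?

Characteristic polynomial: r^2 - 4 = (r - 2)(r + 2), so the eigenvalues are -2, 2.
r=-2: eigenvector (-5, 3).
r=2: eigenvector (-3, 2).
P = [[-5, -3], [3, 2]], D = diag(-2, 2), P⁻¹ = [[-2, -3], [3, 5]].
C⁶ = P·diag(64, 64)·P⁻¹ = [[64, 0], [0, 64]].
The requested entry is 64.

64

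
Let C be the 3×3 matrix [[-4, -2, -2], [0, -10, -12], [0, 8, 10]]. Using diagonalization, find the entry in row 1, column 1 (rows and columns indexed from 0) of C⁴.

Characteristic polynomial: μ^3 + 4μ^2 - 4μ - 16 = (μ - 2)(μ + 2)(μ + 4), so the eigenvalues are -4, -2, 2.
μ=-4: eigenvector (1, 0, 0).
μ=-2: eigenvector (-1, 3, -2).
μ=2: eigenvector (0, -1, 1).
P = [[1, -1, 0], [0, 3, -1], [0, -2, 1]], D = diag(-4, -2, 2), P⁻¹ = [[1, 1, 1], [0, 1, 1], [0, 2, 3]].
C⁴ = P·diag(256, 16, 16)·P⁻¹ = [[256, 240, 240], [0, 16, 0], [0, 0, 16]].
The requested entry is 16.

16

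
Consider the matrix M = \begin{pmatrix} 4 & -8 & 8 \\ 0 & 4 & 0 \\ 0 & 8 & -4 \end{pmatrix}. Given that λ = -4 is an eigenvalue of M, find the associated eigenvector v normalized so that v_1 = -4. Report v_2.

M + 4I = [[8, -8, 8], [0, 8, 0], [0, 8, 0]].
Solving (M + 4I)v = 0 gives the eigenspace spanned by (-4, 0, 4).
With v_1 = -4, v = (-4, 0, 4), so v_2 = 0.

0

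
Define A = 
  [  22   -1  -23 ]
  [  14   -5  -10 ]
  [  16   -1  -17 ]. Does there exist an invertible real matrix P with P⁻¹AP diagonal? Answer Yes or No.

Characteristic polynomial: p(s) = s^3 - 27s - 54 = (s - 6)(s + 3)^2.
s = -3 has algebraic multiplicity 2; rank(A + 3I) = 2, so geometric multiplicity = 1.
Geometric multiplicity < algebraic multiplicity, so A is not diagonalizable.

No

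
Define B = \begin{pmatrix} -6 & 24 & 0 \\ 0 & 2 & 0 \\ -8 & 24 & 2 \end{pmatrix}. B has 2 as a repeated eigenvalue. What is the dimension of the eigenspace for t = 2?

B − 2I = [[-8, 24, 0], [0, 0, 0], [-8, 24, 0]].
This matrix has rank 1, so its null space has dimension 3 − 1 = 2.

2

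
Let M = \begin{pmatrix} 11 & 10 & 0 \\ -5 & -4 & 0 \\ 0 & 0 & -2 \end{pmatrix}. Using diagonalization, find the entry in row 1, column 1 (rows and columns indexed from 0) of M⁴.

-1294

Characteristic polynomial: r^3 - 5r^2 - 8r + 12 = (r - 6)(r - 1)(r + 2), so the eigenvalues are -2, 1, 6.
r=6: eigenvector (2, -1, 0).
r=-2: eigenvector (0, 0, 1).
r=1: eigenvector (-1, 1, 0).
P = [[2, 0, -1], [-1, 0, 1], [0, 1, 0]], D = diag(6, -2, 1), P⁻¹ = [[1, 1, 0], [0, 0, 1], [1, 2, 0]].
M⁴ = P·diag(1296, 16, 1)·P⁻¹ = [[2591, 2590, 0], [-1295, -1294, 0], [0, 0, 16]].
The requested entry is -1294.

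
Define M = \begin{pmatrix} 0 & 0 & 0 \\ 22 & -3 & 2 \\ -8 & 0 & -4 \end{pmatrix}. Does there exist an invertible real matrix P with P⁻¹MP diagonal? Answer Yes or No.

Yes

Characteristic polynomial: p(μ) = μ^3 + 7μ^2 + 12μ = μ(μ + 3)(μ + 4).
All 3 eigenvalues are distinct, so M is diagonalizable.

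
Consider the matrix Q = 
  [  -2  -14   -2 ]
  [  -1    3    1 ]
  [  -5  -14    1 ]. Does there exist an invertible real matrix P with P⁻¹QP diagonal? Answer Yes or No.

No

Characteristic polynomial: p(s) = s^3 - 2s^2 - 15s + 36 = (s - 3)^2(s + 4).
s = 3 has algebraic multiplicity 2; rank(Q − 3I) = 2, so geometric multiplicity = 1.
Geometric multiplicity < algebraic multiplicity, so Q is not diagonalizable.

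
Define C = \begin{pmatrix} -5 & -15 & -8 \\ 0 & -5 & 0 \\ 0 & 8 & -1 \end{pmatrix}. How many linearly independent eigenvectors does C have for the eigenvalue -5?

C + 5I = [[0, -15, -8], [0, 0, 0], [0, 8, 4]].
This matrix has rank 2, so its null space has dimension 3 − 2 = 1.

1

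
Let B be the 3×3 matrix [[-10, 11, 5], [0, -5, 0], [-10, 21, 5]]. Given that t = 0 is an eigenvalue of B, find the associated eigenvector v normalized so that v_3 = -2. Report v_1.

B = [[-10, 11, 5], [0, -5, 0], [-10, 21, 5]].
Solving (B)v = 0 gives the eigenspace spanned by (-1, 0, -2).
With v_3 = -2, v = (-1, 0, -2), so v_1 = -1.

-1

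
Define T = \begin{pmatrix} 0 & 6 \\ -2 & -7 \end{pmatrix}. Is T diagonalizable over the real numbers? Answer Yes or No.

Characteristic polynomial: p(μ) = μ^2 + 7μ + 12 = (μ + 3)(μ + 4).
All 2 eigenvalues are distinct, so T is diagonalizable.

Yes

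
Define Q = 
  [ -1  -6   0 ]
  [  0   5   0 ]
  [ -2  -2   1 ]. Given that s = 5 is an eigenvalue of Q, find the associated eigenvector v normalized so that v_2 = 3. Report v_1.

Q − 5I = [[-6, -6, 0], [0, 0, 0], [-2, -2, -4]].
Solving (Q − 5I)v = 0 gives the eigenspace spanned by (-3, 3, 0).
With v_2 = 3, v = (-3, 3, 0), so v_1 = -3.

-3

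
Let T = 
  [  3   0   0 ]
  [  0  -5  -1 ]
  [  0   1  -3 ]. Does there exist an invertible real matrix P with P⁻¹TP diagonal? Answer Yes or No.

Characteristic polynomial: p(s) = s^3 + 5s^2 - 8s - 48 = (s - 3)(s + 4)^2.
s = -4 has algebraic multiplicity 2; rank(T + 4I) = 2, so geometric multiplicity = 1.
Geometric multiplicity < algebraic multiplicity, so T is not diagonalizable.

No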